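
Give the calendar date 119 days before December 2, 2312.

August 5, 2312

Count 119 days before December 2, 2312:
August 2312: 31 − 5 = 26 days remain.
Then September (30), October (31), November (30): 30 + 31 + 30 = 91 days.
December 1–2, 2312: 2 days.
Total: 26 + 91 + 2 = 119 days.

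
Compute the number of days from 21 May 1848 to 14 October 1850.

May 1848: 31 − 21 = 10 days remain.
Then 28 full months totalling 852 days.
October 1–14, 1850: 14 days.
Total: 10 + 852 + 14 = 876 days.

876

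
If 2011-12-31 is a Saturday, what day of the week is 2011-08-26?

Friday

Count forward from the earlier date (August 26, 2011) to the later (December 31, 2011):
August 2011: 31 − 26 = 5 days remain.
Then September (30), October (31), November (30): 30 + 31 + 30 = 91 days.
December 1–31, 2011: 31 days.
Total: 5 + 91 + 31 = 127 days.
127 mod 7 = 1, so 1 day before Saturday is Friday.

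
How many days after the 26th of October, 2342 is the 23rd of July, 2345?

1001

October 26, 2342 → October 26, 2343: 365 days.
October 26, 2343 → October 26, 2344: 366 days (2344 is a leap year).
October 2344: 31 − 26 = 5 days remain.
Then November (30), December (31), January (31), February 2345 (28), March (31), April (30), May (31), June (30): 30 + 31 + 31 + 28 + 31 + 30 + 31 + 30 = 242 days.
July 1–23, 2345: 23 days.
Residual: 270 days.
Total: 1001 days.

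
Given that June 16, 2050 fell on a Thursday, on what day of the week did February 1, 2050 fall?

Count forward from the earlier date (February 1, 2050) to the later (June 16, 2050):
February 2050: 28 − 1 = 27 days remain (2050 is not a leap year, so February has 28 days).
Then March (31), April (30), May (31): 31 + 30 + 31 = 92 days.
June 1–16, 2050: 16 days.
Total: 27 + 92 + 16 = 135 days.
135 mod 7 = 2, so 2 days before Thursday is Tuesday.

Tuesday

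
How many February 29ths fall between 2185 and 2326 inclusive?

33

Years divisible by 4: 2188, 2192, …, 2324 — 35 in all.
Of these, 2200, 2300 are divisible by 100 but not 400, so not leap.
Leap years: 35 − 2 = 33.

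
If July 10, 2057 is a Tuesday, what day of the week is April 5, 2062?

Wednesday

July 10, 2057 → July 10, 2058: 365 days.
July 10, 2058 → July 10, 2059: 365 days.
July 10, 2059 → July 10, 2060: 366 days (2060 is a leap year).
July 10, 2060 → July 10, 2061: 365 days.
July 2061: 31 − 10 = 21 days remain.
Then August (31), September (30), October (31), November (30), December (31), January (31), February 2062 (28), March (31): 31 + 30 + 31 + 30 + 31 + 31 + 28 + 31 = 243 days.
April 1–5, 2062: 5 days.
Residual: 269 days.
Total: 1730 days.
1730 mod 7 = 1, so 1 day after Tuesday is Wednesday.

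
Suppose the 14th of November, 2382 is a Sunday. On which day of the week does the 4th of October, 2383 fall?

November 2382: 30 − 14 = 16 days remain.
Then 10 full months totalling 304 days.
October 1–4, 2383: 4 days.
Total: 16 + 304 + 4 = 324 days.
324 mod 7 = 2, so 2 days after Sunday is Tuesday.

Tuesday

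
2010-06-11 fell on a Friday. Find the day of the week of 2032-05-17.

From June 11, 2010 to June 11, 2031: 21 years, of which 5 contain a Feb 29 — 16×365 + 5×366 = 7670 days.
June 2031: 30 − 11 = 19 days remain.
Then 10 full months totalling 305 days.
May 1–17, 2032: 17 days.
Residual: 341 days.
Total: 8011 days.
8011 mod 7 = 3, so 3 days after Friday is Monday.

Monday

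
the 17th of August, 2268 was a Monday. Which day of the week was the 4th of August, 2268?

Tuesday

Count forward from the earlier date (August 4, 2268) to the later (August 17, 2268):
Within August 2268: 17 − 4 = 13 days.
13 mod 7 = 6, so 6 days before Monday is Tuesday.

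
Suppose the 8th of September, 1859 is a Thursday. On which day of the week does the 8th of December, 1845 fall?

Monday

Count forward from the earlier date (December 8, 1845) to the later (September 8, 1859):
Day-of-year of December 8, 1845: 342.
Day-of-year of September 8, 1859: 251.
1845 has 365 days, so 365 − 342 = 23 days remain in 1845.
Full years 1846–1858: 10 common + 3 leap = 10×365 + 3×366 = 4748 days.
Total: 23 + 4748 + 251 = 5022 days.
5022 mod 7 = 3, so 3 days before Thursday is Monday.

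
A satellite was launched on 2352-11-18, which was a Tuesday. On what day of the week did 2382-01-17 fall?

Sunday

From November 18, 2352 to November 18, 2381: 29 years, of which 7 contain a Feb 29 — 22×365 + 7×366 = 10592 days.
November 2381: 30 − 18 = 12 days remain.
Then December (31): 31 days.
January 1–17, 2382: 17 days.
Residual: 60 days.
Total: 10652 days.
10652 mod 7 = 5, so 5 days after Tuesday is Sunday.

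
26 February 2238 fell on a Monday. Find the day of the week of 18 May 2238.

February 2238: 28 − 26 = 2 days remain (2238 is not a leap year, so February has 28 days).
Then March (31), April (30): 31 + 30 = 61 days.
May 1–18, 2238: 18 days.
Total: 2 + 61 + 18 = 81 days.
81 mod 7 = 4, so 4 days after Monday is Friday.

Friday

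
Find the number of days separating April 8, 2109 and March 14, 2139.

From April 8, 2109 to April 8, 2138: 29 years, of which 7 contain a Feb 29 — 22×365 + 7×366 = 10592 days.
April 2138: 30 − 8 = 22 days remain.
Then 10 full months totalling 304 days.
March 1–14, 2139: 14 days.
Residual: 340 days.
Total: 10932 days.

10932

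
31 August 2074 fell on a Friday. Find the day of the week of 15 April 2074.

Sunday

Count forward from the earlier date (April 15, 2074) to the later (August 31, 2074):
April 2074: 30 − 15 = 15 days remain.
Then May (31), June (30), July (31): 31 + 30 + 31 = 92 days.
August 1–31, 2074: 31 days.
Total: 15 + 92 + 31 = 138 days.
138 mod 7 = 5, so 5 days before Friday is Sunday.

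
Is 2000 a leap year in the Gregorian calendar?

Yes

2000 is a leap year (divisible by 400).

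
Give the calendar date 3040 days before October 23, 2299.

June 27, 2291

Count 3040 days before October 23, 2299:
From June 27, 2291 to June 27, 2299: 8 years, of which 2 contain a Feb 29 — 6×365 + 2×366 = 2922 days.
June 2299: 30 − 27 = 3 days remain.
Then July (31), August (31), September (30): 31 + 31 + 30 = 92 days.
October 1–23, 2299: 23 days.
Residual: 118 days.
Total: 3040 days.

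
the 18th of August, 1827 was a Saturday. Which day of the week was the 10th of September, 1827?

August 1827: 31 − 18 = 13 days remain.
September 1–10, 1827: 10 days.
Total: 13 + 10 = 23 days.
23 mod 7 = 2, so 2 days after Saturday is Monday.

Monday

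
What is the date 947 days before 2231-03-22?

2228-08-17

Count 947 days before March 22, 2231:
August 17, 2228 → August 17, 2229: 365 days.
August 17, 2229 → August 17, 2230: 365 days.
August 2230: 31 − 17 = 14 days remain.
Then September (30), October (31), November (30), December (31), January (31), February 2231 (28): 30 + 31 + 30 + 31 + 31 + 28 = 181 days.
March 1–22, 2231: 22 days.
Residual: 217 days.
Total: 947 days.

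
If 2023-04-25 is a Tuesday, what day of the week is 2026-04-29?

Wednesday

April 25, 2023 → April 25, 2024: 366 days (2024 is a leap year).
April 25, 2024 → April 25, 2025: 365 days.
April 25, 2025 → April 25, 2026: 365 days.
Within April 2026: 29 − 25 = 4 days.
Total: 1100 days.
1100 mod 7 = 1, so 1 day after Tuesday is Wednesday.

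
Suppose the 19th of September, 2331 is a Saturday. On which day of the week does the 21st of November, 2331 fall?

Saturday

September 2331: 30 − 19 = 11 days remain.
Then October (31): 31 days.
November 1–21, 2331: 21 days.
Total: 11 + 31 + 21 = 63 days.
63 is a multiple of 7, so the 21st of November, 2331 falls on the same weekday: Saturday.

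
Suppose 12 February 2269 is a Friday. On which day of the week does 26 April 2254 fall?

Count forward from the earlier date (April 26, 2254) to the later (February 12, 2269):
From April 26, 2254 to April 26, 2268: 14 years, of which 4 contain a Feb 29 — 10×365 + 4×366 = 5114 days.
April 2268: 30 − 26 = 4 days remain.
Then 9 full months totalling 276 days.
February 1–12, 2269: 12 days (2269 is not a leap year).
Residual: 292 days.
Total: 5406 days.
5406 mod 7 = 2, so 2 days before Friday is Wednesday.

Wednesday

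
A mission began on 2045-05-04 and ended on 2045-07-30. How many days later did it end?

May 2045: 31 − 4 = 27 days remain.
Then June (30): 30 days.
July 1–30, 2045: 30 days.
Total: 27 + 30 + 30 = 87 days.

87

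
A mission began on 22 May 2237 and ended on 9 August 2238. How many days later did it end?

444

Day-of-year of May 22, 2237: 142.
Day-of-year of August 9, 2238: 221.
2237 has 365 days, so 365 − 142 = 223 days remain in 2237.
Total: 223 + 221 = 444 days.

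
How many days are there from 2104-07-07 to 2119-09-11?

5544

From July 7, 2104 to July 7, 2119: 15 years, of which 3 contain a Feb 29 — 12×365 + 3×366 = 5478 days.
July 2119: 31 − 7 = 24 days remain.
Then August (31): 31 days.
September 1–11, 2119: 11 days.
Residual: 66 days.
Total: 5544 days.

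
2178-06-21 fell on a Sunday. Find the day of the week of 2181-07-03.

June 21, 2178 → June 21, 2179: 365 days.
June 21, 2179 → June 21, 2180: 366 days (2180 is a leap year).
June 21, 2180 → June 21, 2181: 365 days.
June 2181: 30 − 21 = 9 days remain.
July 1–3, 2181: 3 days.
Residual: 12 days.
Total: 1108 days.
1108 mod 7 = 2, so 2 days after Sunday is Tuesday.

Tuesday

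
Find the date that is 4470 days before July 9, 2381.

April 13, 2369

Count 4470 days before July 9, 2381:
Day-of-year of April 13, 2369: 103.
Day-of-year of July 9, 2381: 190.
2369 has 365 days, so 365 − 103 = 262 days remain in 2369.
Full years 2370–2380: 8 common + 3 leap = 8×365 + 3×366 = 4018 days.
Total: 262 + 4018 + 190 = 4470 days.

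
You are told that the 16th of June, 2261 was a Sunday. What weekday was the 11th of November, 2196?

Friday

Count forward from the earlier date (November 11, 2196) to the later (June 16, 2261):
Day-of-year of November 11, 2196: 316.
Day-of-year of June 16, 2261: 167.
2196 has 366 days, so 366 − 316 = 50 days remain in 2196.
Full years 2197–2260: 49 common + 15 leap = 49×365 + 15×366 = 23375 days.
Total: 50 + 23375 + 167 = 23592 days.
23592 mod 7 = 2, so 2 days before Sunday is Friday.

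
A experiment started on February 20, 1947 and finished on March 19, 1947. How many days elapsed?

February 1947: 28 − 20 = 8 days remain (1947 is not a leap year, so February has 28 days).
March 1–19, 1947: 19 days.
Total: 8 + 19 = 27 days.

27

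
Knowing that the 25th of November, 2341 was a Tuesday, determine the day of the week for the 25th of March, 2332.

Count forward from the earlier date (March 25, 2332) to the later (November 25, 2341):
Day-of-year of March 25, 2332: 85.
Day-of-year of November 25, 2341: 329.
2332 has 366 days, so 366 − 85 = 281 days remain in 2332.
Full years 2333–2340: 6 common + 2 leap = 6×365 + 2×366 = 2922 days.
Total: 281 + 2922 + 329 = 3532 days.
3532 mod 7 = 4, so 4 days before Tuesday is Friday.

Friday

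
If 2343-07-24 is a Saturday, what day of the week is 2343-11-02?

Tuesday

July 2343: 31 − 24 = 7 days remain.
Then August (31), September (30), October (31): 31 + 30 + 31 = 92 days.
November 1–2, 2343: 2 days.
Total: 7 + 92 + 2 = 101 days.
101 mod 7 = 3, so 3 days after Saturday is Tuesday.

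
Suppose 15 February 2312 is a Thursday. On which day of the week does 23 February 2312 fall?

Within February 2312: 23 − 15 = 8 days.
8 mod 7 = 1, so 1 day after Thursday is Friday.

Friday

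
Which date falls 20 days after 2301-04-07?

2301-04-27

Count 20 days after April 7, 2301:
Within April 2301: 27 − 7 = 20 days.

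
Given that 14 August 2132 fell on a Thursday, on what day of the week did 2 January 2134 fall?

Day-of-year of August 14, 2132: 227.
Day-of-year of January 2, 2134: 2.
2132 has 366 days, so 366 − 227 = 139 days remain in 2132.
Full years: 2133: 365. Sum = 365.
Total: 139 + 365 + 2 = 506 days.
506 mod 7 = 2, so 2 days after Thursday is Saturday.

Saturday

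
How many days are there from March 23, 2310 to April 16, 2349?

From March 23, 2310 to March 23, 2349: 39 years, of which 10 contain a Feb 29 — 29×365 + 10×366 = 14245 days.
March 2349: 31 − 23 = 8 days remain.
April 1–16, 2349: 16 days.
Residual: 24 days.
Total: 14269 days.

14269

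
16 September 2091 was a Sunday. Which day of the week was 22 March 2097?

Day-of-year of September 16, 2091: 259.
Day-of-year of March 22, 2097: 81.
2091 has 365 days, so 365 − 259 = 106 days remain in 2091.
Full years: 2092: 366; 2093: 365; 2094: 365; 2095: 365; 2096: 366. Sum = 1827.
Total: 106 + 1827 + 81 = 2014 days.
2014 mod 7 = 5, so 5 days after Sunday is Friday.

Friday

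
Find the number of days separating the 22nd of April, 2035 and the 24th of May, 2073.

From April 22, 2035 to April 22, 2073: 38 years, of which 10 contain a Feb 29 — 28×365 + 10×366 = 13880 days.
April 2073: 30 − 22 = 8 days remain.
May 1–24, 2073: 24 days.
Residual: 32 days.
Total: 13912 days.

13912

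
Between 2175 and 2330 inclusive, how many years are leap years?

37

Years divisible by 4: 2176, 2180, …, 2328 — 39 in all.
Of these, 2200, 2300 are divisible by 100 but not 400, so not leap.
Leap years: 39 − 2 = 37.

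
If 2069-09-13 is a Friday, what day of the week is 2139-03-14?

From September 13, 2069 to September 13, 2138: 69 years, of which 16 contain a Feb 29 — 53×365 + 16×366 = 25201 days.
(2100 is not a leap year (divisible by 100 but not 400).)
September 2138: 30 − 13 = 17 days remain.
Then October (31), November (30), December (31), January (31), February 2139 (28): 31 + 30 + 31 + 31 + 28 = 151 days.
March 1–14, 2139: 14 days.
Residual: 182 days.
Total: 25383 days.
25383 mod 7 = 1, so 1 day after Friday is Saturday.

Saturday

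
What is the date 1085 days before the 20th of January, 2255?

the 31st of January, 2252

Count 1085 days before January 20, 2255:
January 31, 2252 → January 31, 2253: 366 days (2252 is a leap year).
January 31, 2253 → January 31, 2254: 365 days.
January 2254: 31 − 31 = 0 days remain.
Then 11 full months totalling 334 days.
January 1–20, 2255: 20 days.
Residual: 354 days.
Total: 1085 days.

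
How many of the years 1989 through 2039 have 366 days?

12

Years divisible by 4 in [1989, 2039]: 1992, 1996, 2000, 2004, 2008, 2012, 2016, 2020, 2024, 2028, 2032, 2036.
2000 is divisible by 400, so still leap.
No century exceptions apply. Count: 12.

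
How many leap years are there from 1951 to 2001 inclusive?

Years divisible by 4: 1952, 1956, …, 2000 — 13 in all.
2000 is divisible by 400, so still leap.
No century exceptions apply. Count: 13.

13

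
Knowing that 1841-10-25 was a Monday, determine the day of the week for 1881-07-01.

Friday

Day-of-year of October 25, 1841: 298.
Day-of-year of July 1, 1881: 182.
1841 has 365 days, so 365 − 298 = 67 days remain in 1841.
Full years 1842–1880: 29 common + 10 leap = 29×365 + 10×366 = 14245 days.
Total: 67 + 14245 + 182 = 14494 days.
14494 mod 7 = 4, so 4 days after Monday is Friday.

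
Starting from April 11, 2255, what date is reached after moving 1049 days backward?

May 27, 2252

Count 1049 days before April 11, 2255:
May 27, 2252 → May 27, 2253: 365 days.
May 27, 2253 → May 27, 2254: 365 days.
May 2254: 31 − 27 = 4 days remain.
Then 10 full months totalling 304 days.
April 1–11, 2255: 11 days.
Residual: 319 days.
Total: 1049 days.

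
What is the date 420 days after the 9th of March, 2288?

the 3rd of May, 2289

Count 420 days after March 9, 2288:
March 2288: 31 − 9 = 22 days remain.
Then 13 full months totalling 395 days.
May 1–3, 2289: 3 days.
Total: 22 + 395 + 3 = 420 days.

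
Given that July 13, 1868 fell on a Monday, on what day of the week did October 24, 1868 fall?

July 1868: 31 − 13 = 18 days remain.
Then August (31), September (30): 31 + 30 = 61 days.
October 1–24, 1868: 24 days.
Total: 18 + 61 + 24 = 103 days.
103 mod 7 = 5, so 5 days after Monday is Saturday.

Saturday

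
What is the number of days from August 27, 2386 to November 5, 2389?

Day-of-year of August 27, 2386: 239.
Day-of-year of November 5, 2389: 309.
2386 has 365 days, so 365 − 239 = 126 days remain in 2386.
Full years: 2387: 365; 2388: 366. Sum = 731.
Total: 126 + 731 + 309 = 1166 days.

1166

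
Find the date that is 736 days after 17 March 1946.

22 March 1948

Count 736 days after March 17, 1946:
Day-of-year of March 17, 1946: 76.
Day-of-year of March 22, 1948: 82.
1946 has 365 days, so 365 − 76 = 289 days remain in 1946.
Full years: 1947: 365. Sum = 365.
Total: 289 + 365 + 82 = 736 days.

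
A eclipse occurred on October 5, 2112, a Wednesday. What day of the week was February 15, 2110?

Saturday

Count forward from the earlier date (February 15, 2110) to the later (October 5, 2112):
February 15, 2110 → February 15, 2111: 365 days.
February 15, 2111 → February 15, 2112: 365 days.
February 2112: 29 − 15 = 14 days remain (2112 is a leap year, so February has 29 days).
Then March (31), April (30), May (31), June (30), July (31), August (31), September (30): 31 + 30 + 31 + 30 + 31 + 31 + 30 = 214 days.
October 1–5, 2112: 5 days.
Residual: 233 days.
Total: 963 days.
963 mod 7 = 4, so 4 days before Wednesday is Saturday.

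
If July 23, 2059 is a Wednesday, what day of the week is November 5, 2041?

Count forward from the earlier date (November 5, 2041) to the later (July 23, 2059):
From November 5, 2041 to November 5, 2058: 17 years, of which 4 contain a Feb 29 — 13×365 + 4×366 = 6209 days.
November 2058: 30 − 5 = 25 days remain.
Then December (31), January (31), February 2059 (28), March (31), April (30), May (31), June (30): 31 + 31 + 28 + 31 + 30 + 31 + 30 = 212 days.
July 1–23, 2059: 23 days.
Residual: 260 days.
Total: 6469 days.
6469 mod 7 = 1, so 1 day before Wednesday is Tuesday.

Tuesday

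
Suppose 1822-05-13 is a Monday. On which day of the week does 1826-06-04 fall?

Day-of-year of May 13, 1822: 133.
Day-of-year of June 4, 1826: 155.
1822 has 365 days, so 365 − 133 = 232 days remain in 1822.
Full years: 1823: 365; 1824: 366; 1825: 365. Sum = 1096.
Total: 232 + 1096 + 155 = 1483 days.
1483 mod 7 = 6, so 6 days after Monday is Sunday.

Sunday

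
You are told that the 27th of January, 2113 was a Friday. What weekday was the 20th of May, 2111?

Wednesday

Count forward from the earlier date (May 20, 2111) to the later (January 27, 2113):
May 2111: 31 − 20 = 11 days remain.
Then 19 full months totalling 580 days.
January 1–27, 2113: 27 days.
Total: 11 + 580 + 27 = 618 days.
618 mod 7 = 2, so 2 days before Friday is Wednesday.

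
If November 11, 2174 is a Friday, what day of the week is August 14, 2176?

Wednesday

Day-of-year of November 11, 2174: 315.
Day-of-year of August 14, 2176: 227.
2174 has 365 days, so 365 − 315 = 50 days remain in 2174.
Full years: 2175: 365. Sum = 365.
Total: 50 + 365 + 227 = 642 days.
642 mod 7 = 5, so 5 days after Friday is Wednesday.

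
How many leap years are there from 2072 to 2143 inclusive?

Years divisible by 4: 2072, 2076, …, 2140 — 18 in all.
Of these, 2100 is divisible by 100 but not 400, so not leap.
Leap years: 18 − 1 = 17.

17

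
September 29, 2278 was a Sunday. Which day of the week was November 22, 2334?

Thursday

Day-of-year of September 29, 2278: 272.
Day-of-year of November 22, 2334: 326.
2278 has 365 days, so 365 − 272 = 93 days remain in 2278.
Full years 2279–2333: 42 common + 13 leap = 42×365 + 13×366 = 20088 days.
Total: 93 + 20088 + 326 = 20507 days.
20507 mod 7 = 4, so 4 days after Sunday is Thursday.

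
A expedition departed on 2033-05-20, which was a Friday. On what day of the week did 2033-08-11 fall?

May 2033: 31 − 20 = 11 days remain.
Then June (30), July (31): 30 + 31 = 61 days.
August 1–11, 2033: 11 days.
Total: 11 + 61 + 11 = 83 days.
83 mod 7 = 6, so 6 days after Friday is Thursday.

Thursday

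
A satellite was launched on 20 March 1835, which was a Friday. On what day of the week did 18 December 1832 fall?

Count forward from the earlier date (December 18, 1832) to the later (March 20, 1835):
December 18, 1832 → December 18, 1833: 365 days.
December 18, 1833 → December 18, 1834: 365 days.
December 1834: 31 − 18 = 13 days remain.
Then January (31), February 1835 (28): 31 + 28 = 59 days.
March 1–20, 1835: 20 days.
Residual: 92 days.
Total: 822 days.
822 mod 7 = 3, so 3 days before Friday is Tuesday.

Tuesday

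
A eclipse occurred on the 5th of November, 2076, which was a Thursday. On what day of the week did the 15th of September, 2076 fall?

Count forward from the earlier date (September 15, 2076) to the later (November 5, 2076):
September 2076: 30 − 15 = 15 days remain.
Then October (31): 31 days.
November 1–5, 2076: 5 days.
Total: 15 + 31 + 5 = 51 days.
51 mod 7 = 2, so 2 days before Thursday is Tuesday.

Tuesday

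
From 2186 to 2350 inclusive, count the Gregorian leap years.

39

Years divisible by 4: 2188, 2192, …, 2348 — 41 in all.
Of these, 2200, 2300 are divisible by 100 but not 400, so not leap.
Leap years: 41 − 2 = 39.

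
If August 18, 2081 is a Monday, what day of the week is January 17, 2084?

Monday

August 18, 2081 → August 18, 2082: 365 days.
August 18, 2082 → August 18, 2083: 365 days.
August 2083: 31 − 18 = 13 days remain.
Then September (30), October (31), November (30), December (31): 30 + 31 + 30 + 31 = 122 days.
January 1–17, 2084: 17 days.
Residual: 152 days.
Total: 882 days.
882 is a multiple of 7, so January 17, 2084 falls on the same weekday: Monday.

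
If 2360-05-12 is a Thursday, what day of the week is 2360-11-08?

Tuesday

May 2360: 31 − 12 = 19 days remain.
Then June (30), July (31), August (31), September (30), October (31): 30 + 31 + 31 + 30 + 31 = 153 days.
November 1–8, 2360: 8 days.
Total: 19 + 153 + 8 = 180 days.
180 mod 7 = 5, so 5 days after Thursday is Tuesday.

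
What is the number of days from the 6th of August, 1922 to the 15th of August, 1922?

Within August 1922: 15 − 6 = 9 days.

9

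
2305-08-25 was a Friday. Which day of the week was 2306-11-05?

Monday

Day-of-year of August 25, 2305: 237.
Day-of-year of November 5, 2306: 309.
2305 has 365 days, so 365 − 237 = 128 days remain in 2305.
Total: 128 + 309 = 437 days.
437 mod 7 = 3, so 3 days after Friday is Monday.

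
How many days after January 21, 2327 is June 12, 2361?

Day-of-year of January 21, 2327: 21.
Day-of-year of June 12, 2361: 163.
2327 has 365 days, so 365 − 21 = 344 days remain in 2327.
Full years 2328–2360: 24 common + 9 leap = 24×365 + 9×366 = 12054 days.
Total: 344 + 12054 + 163 = 12561 days.

12561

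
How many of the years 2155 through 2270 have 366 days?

Years divisible by 4: 2156, 2160, …, 2268 — 29 in all.
Of these, 2200 is divisible by 100 but not 400, so not leap.
Leap years: 29 − 1 = 28.

28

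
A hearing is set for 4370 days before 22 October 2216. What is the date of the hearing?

4 November 2204

Count 4370 days before October 22, 2216:
From November 4, 2204 to November 4, 2215: 11 years, of which 2 contain a Feb 29 — 9×365 + 2×366 = 4017 days.
November 2215: 30 − 4 = 26 days remain.
Then 10 full months totalling 305 days.
October 1–22, 2216: 22 days.
Residual: 353 days.
Total: 4370 days.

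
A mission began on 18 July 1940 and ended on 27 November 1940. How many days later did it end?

132

July 1940: 31 − 18 = 13 days remain.
Then August (31), September (30), October (31): 31 + 30 + 31 = 92 days.
November 1–27, 1940: 27 days.
Total: 13 + 92 + 27 = 132 days.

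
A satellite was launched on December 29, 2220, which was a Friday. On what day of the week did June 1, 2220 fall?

Count forward from the earlier date (June 1, 2220) to the later (December 29, 2220):
June 2220: 30 − 1 = 29 days remain.
Then July (31), August (31), September (30), October (31), November (30): 31 + 31 + 30 + 31 + 30 = 153 days.
December 1–29, 2220: 29 days.
Total: 29 + 153 + 29 = 211 days.
211 mod 7 = 1, so 1 day before Friday is Thursday.

Thursday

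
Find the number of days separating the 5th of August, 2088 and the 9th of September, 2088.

August 2088: 31 − 5 = 26 days remain.
September 1–9, 2088: 9 days.
Total: 26 + 9 = 35 days.

35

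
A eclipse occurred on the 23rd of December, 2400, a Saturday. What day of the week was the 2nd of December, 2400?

Saturday

Count forward from the earlier date (December 2, 2400) to the later (December 23, 2400):
Within December 2400: 23 − 2 = 21 days.
21 is a multiple of 7, so the 2nd of December, 2400 falls on the same weekday: Saturday.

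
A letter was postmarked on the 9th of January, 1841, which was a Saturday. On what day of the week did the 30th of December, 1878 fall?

Monday

From January 9, 1841 to January 9, 1878: 37 years, of which 9 contain a Feb 29 — 28×365 + 9×366 = 13514 days.
January 1878: 31 − 9 = 22 days remain.
Then 10 full months totalling 303 days.
December 1–30, 1878: 30 days.
Residual: 355 days.
Total: 13869 days.
13869 mod 7 = 2, so 2 days after Saturday is Monday.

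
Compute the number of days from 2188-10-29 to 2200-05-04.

4204

Day-of-year of October 29, 2188: 303.
Day-of-year of May 4, 2200: 124.
2188 has 366 days, so 366 − 303 = 63 days remain in 2188.
Full years 2189–2199: 9 common + 2 leap = 9×365 + 2×366 = 4017 days.
Total: 63 + 4017 + 124 = 4204 days.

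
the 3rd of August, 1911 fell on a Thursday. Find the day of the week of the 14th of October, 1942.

From August 3, 1911 to August 3, 1942: 31 years, of which 8 contain a Feb 29 — 23×365 + 8×366 = 11323 days.
August 1942: 31 − 3 = 28 days remain.
Then September (30): 30 days.
October 1–14, 1942: 14 days.
Residual: 72 days.
Total: 11395 days.
11395 mod 7 = 6, so 6 days after Thursday is Wednesday.

Wednesday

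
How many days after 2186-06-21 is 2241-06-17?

Day-of-year of June 21, 2186: 172.
Day-of-year of June 17, 2241: 168.
2186 has 365 days, so 365 − 172 = 193 days remain in 2186.
Full years 2187–2240: 41 common + 13 leap = 41×365 + 13×366 = 19723 days.
Total: 193 + 19723 + 168 = 20084 days.

20084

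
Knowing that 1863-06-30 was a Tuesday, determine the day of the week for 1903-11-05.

Thursday

Day-of-year of June 30, 1863: 181.
Day-of-year of November 5, 1903: 309.
1863 has 365 days, so 365 − 181 = 184 days remain in 1863.
Full years 1864–1902: 30 common + 9 leap = 30×365 + 9×366 = 14244 days.
Total: 184 + 14244 + 309 = 14737 days.
14737 mod 7 = 2, so 2 days after Tuesday is Thursday.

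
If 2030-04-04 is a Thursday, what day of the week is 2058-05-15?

From April 4, 2030 to April 4, 2058: 28 years, of which 7 contain a Feb 29 — 21×365 + 7×366 = 10227 days.
April 2058: 30 − 4 = 26 days remain.
May 1–15, 2058: 15 days.
Residual: 41 days.
Total: 10268 days.
10268 mod 7 = 6, so 6 days after Thursday is Wednesday.

Wednesday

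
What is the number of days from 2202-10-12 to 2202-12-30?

79

October 2202: 31 − 12 = 19 days remain.
Then November (30): 30 days.
December 1–30, 2202: 30 days.
Total: 19 + 30 + 30 = 79 days.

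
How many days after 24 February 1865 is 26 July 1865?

152

February 1865: 28 − 24 = 4 days remain (1865 is not a leap year, so February has 28 days).
Then March (31), April (30), May (31), June (30): 31 + 30 + 31 + 30 = 122 days.
July 1–26, 1865: 26 days.
Total: 4 + 122 + 26 = 152 days.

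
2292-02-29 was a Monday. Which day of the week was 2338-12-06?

Day-of-year of February 29, 2292: 60.
Day-of-year of December 6, 2338: 340.
2292 has 366 days, so 366 − 60 = 306 days remain in 2292.
Full years 2293–2337: 35 common + 10 leap = 35×365 + 10×366 = 16435 days.
Total: 306 + 16435 + 340 = 17081 days.
17081 mod 7 = 1, so 1 day after Monday is Tuesday.

Tuesday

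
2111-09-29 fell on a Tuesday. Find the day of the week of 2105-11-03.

Count forward from the earlier date (November 3, 2105) to the later (September 29, 2111):
Day-of-year of November 3, 2105: 307.
Day-of-year of September 29, 2111: 272.
2105 has 365 days, so 365 − 307 = 58 days remain in 2105.
Full years: 2106: 365; 2107: 365; 2108: 366; 2109: 365; 2110: 365. Sum = 1826.
Total: 58 + 1826 + 272 = 2156 days.
2156 is a multiple of 7, so 2105-11-03 falls on the same weekday: Tuesday.

Tuesday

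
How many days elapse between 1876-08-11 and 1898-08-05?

8029

Day-of-year of August 11, 1876: 224.
Day-of-year of August 5, 1898: 217.
1876 has 366 days, so 366 − 224 = 142 days remain in 1876.
Full years 1877–1897: 16 common + 5 leap = 16×365 + 5×366 = 7670 days.
Total: 142 + 7670 + 217 = 8029 days.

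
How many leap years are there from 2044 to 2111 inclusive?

Years divisible by 4: 2044, 2048, …, 2108 — 17 in all.
Of these, 2100 is divisible by 100 but not 400, so not leap.
Leap years: 17 − 1 = 16.

16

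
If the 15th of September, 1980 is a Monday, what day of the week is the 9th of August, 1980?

Saturday

Count forward from the earlier date (August 9, 1980) to the later (September 15, 1980):
August 1980: 31 − 9 = 22 days remain.
September 1–15, 1980: 15 days.
Total: 22 + 15 = 37 days.
37 mod 7 = 2, so 2 days before Monday is Saturday.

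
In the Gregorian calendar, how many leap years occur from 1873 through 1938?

Years divisible by 4: 1876, 1880, …, 1936 — 16 in all.
Of these, 1900 is divisible by 100 but not 400, so not leap.
Leap years: 16 − 1 = 15.

15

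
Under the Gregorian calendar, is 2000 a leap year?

Yes

2000 is a leap year (divisible by 400).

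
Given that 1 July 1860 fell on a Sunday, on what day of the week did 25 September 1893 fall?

Day-of-year of July 1, 1860: 183.
Day-of-year of September 25, 1893: 268.
1860 has 366 days, so 366 − 183 = 183 days remain in 1860.
Full years 1861–1892: 24 common + 8 leap = 24×365 + 8×366 = 11688 days.
Total: 183 + 11688 + 268 = 12139 days.
12139 mod 7 = 1, so 1 day after Sunday is Monday.

Monday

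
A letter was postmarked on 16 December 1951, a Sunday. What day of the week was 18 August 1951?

Count forward from the earlier date (August 18, 1951) to the later (December 16, 1951):
August 1951: 31 − 18 = 13 days remain.
Then September (30), October (31), November (30): 30 + 31 + 30 = 91 days.
December 1–16, 1951: 16 days.
Total: 13 + 91 + 16 = 120 days.
120 mod 7 = 1, so 1 day before Sunday is Saturday.

Saturday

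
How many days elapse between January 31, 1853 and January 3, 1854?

Day-of-year of January 31, 1853: 31.
Day-of-year of January 3, 1854: 3.
1853 has 365 days, so 365 − 31 = 334 days remain in 1853.
Total: 334 + 3 = 337 days.

337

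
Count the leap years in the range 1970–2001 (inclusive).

Years divisible by 4 in [1970, 2001]: 1972, 1976, 1980, 1984, 1988, 1992, 1996, 2000.
2000 is divisible by 400, so still leap.
No century exceptions apply. Count: 8.

8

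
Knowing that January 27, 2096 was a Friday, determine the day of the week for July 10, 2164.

Tuesday

From January 27, 2096 to January 27, 2164: 68 years, of which 16 contain a Feb 29 — 52×365 + 16×366 = 24836 days.
(2100 is not a leap year (divisible by 100 but not 400).)
January 2164: 31 − 27 = 4 days remain.
Then February 2164 (29), March (31), April (30), May (31), June (30): 29 + 31 + 30 + 31 + 30 = 151 days.
July 1–10, 2164: 10 days.
Residual: 165 days.
Total: 25001 days.
25001 mod 7 = 4, so 4 days after Friday is Tuesday.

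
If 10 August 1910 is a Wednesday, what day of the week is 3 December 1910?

Saturday

August 1910: 31 − 10 = 21 days remain.
Then September (30), October (31), November (30): 30 + 31 + 30 = 91 days.
December 1–3, 1910: 3 days.
Total: 21 + 91 + 3 = 115 days.
115 mod 7 = 3, so 3 days after Wednesday is Saturday.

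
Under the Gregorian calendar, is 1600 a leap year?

1600 is a leap year (divisible by 400).

Yes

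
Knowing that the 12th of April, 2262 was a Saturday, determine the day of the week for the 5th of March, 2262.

Wednesday

Count forward from the earlier date (March 5, 2262) to the later (April 12, 2262):
March 2262: 31 − 5 = 26 days remain.
April 1–12, 2262: 12 days.
Total: 26 + 12 = 38 days.
38 mod 7 = 3, so 3 days before Saturday is Wednesday.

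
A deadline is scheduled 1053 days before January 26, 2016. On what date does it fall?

March 9, 2013

Count 1053 days before January 26, 2016:
Day-of-year of March 9, 2013: 68.
Day-of-year of January 26, 2016: 26.
2013 has 365 days, so 365 − 68 = 297 days remain in 2013.
Full years: 2014: 365; 2015: 365. Sum = 730.
Total: 297 + 730 + 26 = 1053 days.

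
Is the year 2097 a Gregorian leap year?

No

2097 is not a leap year.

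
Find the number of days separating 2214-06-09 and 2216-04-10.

671

June 9, 2214 → June 9, 2215: 365 days.
June 2215: 30 − 9 = 21 days remain.
Then 9 full months totalling 275 days.
April 1–10, 2216: 10 days.
Residual: 306 days.
Total: 671 days.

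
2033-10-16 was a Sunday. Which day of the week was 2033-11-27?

Sunday

October 2033: 31 − 16 = 15 days remain.
November 1–27, 2033: 27 days.
Total: 15 + 27 = 42 days.
42 is a multiple of 7, so 2033-11-27 falls on the same weekday: Sunday.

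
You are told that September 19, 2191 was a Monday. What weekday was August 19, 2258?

From September 19, 2191 to September 19, 2257: 66 years, of which 16 contain a Feb 29 — 50×365 + 16×366 = 24106 days.
(2200 is not a leap year (divisible by 100 but not 400).)
September 2257: 30 − 19 = 11 days remain.
Then 10 full months totalling 304 days.
August 1–19, 2258: 19 days.
Residual: 334 days.
Total: 24440 days.
24440 mod 7 = 3, so 3 days after Monday is Thursday.

Thursday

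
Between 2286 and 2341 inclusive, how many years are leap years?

Years divisible by 4: 2288, 2292, …, 2340 — 14 in all.
Of these, 2300 is divisible by 100 but not 400, so not leap.
Leap years: 14 − 1 = 13.

13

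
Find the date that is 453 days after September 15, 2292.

December 12, 2293

Count 453 days after September 15, 2292:
September 2292: 30 − 15 = 15 days remain.
Then 14 full months totalling 426 days.
December 1–12, 2293: 12 days.
Total: 15 + 426 + 12 = 453 days.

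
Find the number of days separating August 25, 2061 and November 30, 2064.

1193

August 25, 2061 → August 25, 2062: 365 days.
August 25, 2062 → August 25, 2063: 365 days.
August 25, 2063 → August 25, 2064: 366 days (2064 is a leap year).
August 2064: 31 − 25 = 6 days remain.
Then September (30), October (31): 30 + 31 = 61 days.
November 1–30, 2064: 30 days.
Residual: 97 days.
Total: 1193 days.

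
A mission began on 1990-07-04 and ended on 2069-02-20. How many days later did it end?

28721

From July 4, 1990 to July 4, 2068: 78 years, of which 20 contain a Feb 29 — 58×365 + 20×366 = 28490 days.
(2000 is a leap year (divisible by 400).)
July 2068: 31 − 4 = 27 days remain.
Then August (31), September (30), October (31), November (30), December (31), January (31): 31 + 30 + 31 + 30 + 31 + 31 = 184 days.
February 1–20, 2069: 20 days (2069 is not a leap year).
Residual: 231 days.
Total: 28721 days.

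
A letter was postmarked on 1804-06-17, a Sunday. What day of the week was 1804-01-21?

Saturday

Count forward from the earlier date (January 21, 1804) to the later (June 17, 1804):
January 1804: 31 − 21 = 10 days remain.
Then February 1804 (29), March (31), April (30), May (31): 29 + 31 + 30 + 31 = 121 days.
June 1–17, 1804: 17 days.
Total: 10 + 121 + 17 = 148 days.
148 mod 7 = 1, so 1 day before Sunday is Saturday.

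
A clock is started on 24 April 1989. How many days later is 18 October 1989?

April 1989: 30 − 24 = 6 days remain.
Then May (31), June (30), July (31), August (31), September (30): 31 + 30 + 31 + 31 + 30 = 153 days.
October 1–18, 1989: 18 days.
Total: 6 + 153 + 18 = 177 days.

177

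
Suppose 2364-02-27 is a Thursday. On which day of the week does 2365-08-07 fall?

Saturday

Day-of-year of February 27, 2364: 58.
Day-of-year of August 7, 2365: 219.
2364 has 366 days, so 366 − 58 = 308 days remain in 2364.
Total: 308 + 219 = 527 days.
527 mod 7 = 2, so 2 days after Thursday is Saturday.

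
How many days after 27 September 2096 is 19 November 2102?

2243

Day-of-year of September 27, 2096: 271.
Day-of-year of November 19, 2102: 323.
2096 has 366 days, so 366 − 271 = 95 days remain in 2096.
Full years: 2097: 365; 2098: 365; 2099: 365; 2100: 365; 2101: 365. Sum = 1825.
Total: 95 + 1825 + 323 = 2243 days.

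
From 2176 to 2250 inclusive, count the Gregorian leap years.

Years divisible by 4: 2176, 2180, …, 2248 — 19 in all.
Of these, 2200 is divisible by 100 but not 400, so not leap.
Leap years: 19 − 1 = 18.

18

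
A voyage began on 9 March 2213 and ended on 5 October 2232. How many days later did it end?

7150

From March 9, 2213 to March 9, 2232: 19 years, of which 5 contain a Feb 29 — 14×365 + 5×366 = 6940 days.
March 2232: 31 − 9 = 22 days remain.
Then April (30), May (31), June (30), July (31), August (31), September (30): 30 + 31 + 30 + 31 + 31 + 30 = 183 days.
October 1–5, 2232: 5 days.
Residual: 210 days.
Total: 7150 days.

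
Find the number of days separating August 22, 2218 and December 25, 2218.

125

August 2218: 31 − 22 = 9 days remain.
Then September (30), October (31), November (30): 30 + 31 + 30 = 91 days.
December 1–25, 2218: 25 days.
Total: 9 + 91 + 25 = 125 days.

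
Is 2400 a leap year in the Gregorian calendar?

Yes

2400 is a leap year (divisible by 400).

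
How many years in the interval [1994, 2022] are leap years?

Years divisible by 4 in [1994, 2022]: 1996, 2000, 2004, 2008, 2012, 2016, 2020.
2000 is divisible by 400, so still leap.
No century exceptions apply. Count: 7.

7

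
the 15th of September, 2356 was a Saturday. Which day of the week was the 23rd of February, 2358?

September 2356: 30 − 15 = 15 days remain.
Then 16 full months totalling 488 days.
February 1–23, 2358: 23 days (2358 is not a leap year).
Total: 15 + 488 + 23 = 526 days.
526 mod 7 = 1, so 1 day after Saturday is Sunday.

Sunday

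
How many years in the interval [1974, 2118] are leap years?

35

Years divisible by 4: 1976, 1980, …, 2116 — 36 in all.
Of these, 2100 is divisible by 100 but not 400, so not leap.
2000 is divisible by 400, so still leap.
Leap years: 36 − 1 = 35.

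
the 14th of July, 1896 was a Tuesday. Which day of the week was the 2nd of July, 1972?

Sunday

From July 14, 1896 to July 14, 1971: 75 years, of which 17 contain a Feb 29 — 58×365 + 17×366 = 27392 days.
(1900 is not a leap year (divisible by 100 but not 400).)
July 1971: 31 − 14 = 17 days remain.
Then 11 full months totalling 335 days.
July 1–2, 1972: 2 days.
Residual: 354 days.
Total: 27746 days.
27746 mod 7 = 5, so 5 days after Tuesday is Sunday.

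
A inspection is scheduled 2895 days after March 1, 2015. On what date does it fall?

February 2, 2023

Count 2895 days after March 1, 2015:
From March 1, 2015 to March 1, 2022: 7 years, of which 2 contain a Feb 29 — 5×365 + 2×366 = 2557 days.
March 2022: 31 − 1 = 30 days remain.
Then 10 full months totalling 306 days.
February 1–2, 2023: 2 days (2023 is not a leap year).
Residual: 338 days.
Total: 2895 days.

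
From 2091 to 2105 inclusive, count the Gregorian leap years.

Years divisible by 4 in [2091, 2105]: 2092, 2096, 2100, 2104.
Of these, 2100 is divisible by 100 but not 400, so not leap.
Leap years: 4 − 1 = 3.

3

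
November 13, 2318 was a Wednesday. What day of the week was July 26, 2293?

Wednesday

Count forward from the earlier date (July 26, 2293) to the later (November 13, 2318):
Day-of-year of July 26, 2293: 207.
Day-of-year of November 13, 2318: 317.
2293 has 365 days, so 365 − 207 = 158 days remain in 2293.
Full years 2294–2317: 19 common + 5 leap = 19×365 + 5×366 = 8765 days.
Total: 158 + 8765 + 317 = 9240 days.
9240 is a multiple of 7, so July 26, 2293 falls on the same weekday: Wednesday.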